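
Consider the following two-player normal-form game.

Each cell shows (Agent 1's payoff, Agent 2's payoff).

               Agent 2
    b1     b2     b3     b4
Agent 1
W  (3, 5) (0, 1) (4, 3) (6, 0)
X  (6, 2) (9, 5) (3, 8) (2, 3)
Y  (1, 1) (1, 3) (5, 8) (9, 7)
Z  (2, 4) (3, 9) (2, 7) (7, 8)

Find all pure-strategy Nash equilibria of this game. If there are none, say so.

Pure NE: (Y, b3)

Check each profile: it is a Nash equilibrium iff no player can strictly gain by switching unilaterally.
(W, b1): Agent 1 can switch to X (3 → 6). Not NE.
(W, b2): Agent 1 can switch to X (0 → 9). Not NE.
(W, b3): Agent 1 can switch to Y (4 → 5). Not NE.
(W, b4): Agent 1 can switch to Y (6 → 9). Not NE.
(X, b1): Agent 2 can switch to b2 (2 → 5). Not NE.
(X, b2): Agent 2 can switch to b3 (5 → 8). Not NE.
(X, b3): Agent 1 can switch to W (3 → 4). Not NE.
(X, b4): Agent 1 can switch to W (2 → 6). Not NE.
(Y, b1): Agent 1 can switch to W (1 → 3). Not NE.
(Y, b2): Agent 1 can switch to X (1 → 9). Not NE.
(Y, b3): Agent 1 gets 5, best alternative 4; Agent 2 gets 8, best alternative 7. No profitable deviation — NE.
(The remaining 5 profiles each have a profitable deviation by the same check.)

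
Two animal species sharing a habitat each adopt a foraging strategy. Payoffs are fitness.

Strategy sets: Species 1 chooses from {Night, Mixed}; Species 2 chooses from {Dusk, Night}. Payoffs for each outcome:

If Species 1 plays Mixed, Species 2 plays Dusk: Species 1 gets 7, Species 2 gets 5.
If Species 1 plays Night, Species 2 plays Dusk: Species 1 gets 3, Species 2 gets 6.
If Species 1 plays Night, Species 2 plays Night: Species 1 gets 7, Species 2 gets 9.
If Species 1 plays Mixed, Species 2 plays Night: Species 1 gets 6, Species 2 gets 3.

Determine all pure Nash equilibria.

Species 1 against Dusk: payoffs 3, 7 → best response Mixed.
Species 1 against Night: payoffs 7, 6 → best response Night.
Species 2 against Night: payoffs 6, 9 → best response Night.
Species 2 against Mixed: payoffs 5, 3 → best response Dusk.
Mutual best responses: (Night, Night); (Mixed, Dusk).

Pure-strategy Nash equilibria: (Night, Night), (Mixed, Dusk)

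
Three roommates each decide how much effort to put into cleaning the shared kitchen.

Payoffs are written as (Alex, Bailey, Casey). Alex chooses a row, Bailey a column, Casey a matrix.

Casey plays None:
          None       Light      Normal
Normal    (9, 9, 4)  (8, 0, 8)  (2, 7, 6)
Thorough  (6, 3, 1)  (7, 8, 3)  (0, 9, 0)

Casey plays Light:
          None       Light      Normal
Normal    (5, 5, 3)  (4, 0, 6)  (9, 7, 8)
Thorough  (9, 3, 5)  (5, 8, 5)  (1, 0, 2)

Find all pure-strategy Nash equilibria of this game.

(Normal, None, None), (Normal, Normal, Light), (Thorough, Light, Light)

For each strategy profile, look for a profitable unilateral deviation.
(Normal, None, None): Alex gets 9, best alternative 6; Bailey gets 9, best alternative 7; Casey gets 4, best alternative 3. No profitable deviation — NE.
(Normal, None, Light): Alex can switch to Thorough (5 → 9). Not NE.
(Normal, Light, None): Bailey can switch to None (0 → 9). Not NE.
(Normal, Light, Light): Alex can switch to Thorough (4 → 5). Not NE.
(Normal, Normal, None): Bailey can switch to None (7 → 9). Not NE.
(Normal, Normal, Light): Alex gets 9, best alternative 1; Bailey gets 7, best alternative 5; Casey gets 8, best alternative 6. No profitable deviation — NE.
(Thorough, None, None): Alex can switch to Normal (6 → 9). Not NE.
(Thorough, None, Light): Bailey can switch to Light (3 → 8). Not NE.
(Thorough, Light, None): Alex can switch to Normal (7 → 8). Not NE.
(Thorough, Light, Light): Alex gets 5, best alternative 4; Bailey gets 8, best alternative 3; Casey gets 5, best alternative 3. No profitable deviation — NE.
(Thorough, Normal, None): Alex can switch to Normal (0 → 2). Not NE.
(Thorough, Normal, Light): Alex can switch to Normal (1 → 9). Not NE.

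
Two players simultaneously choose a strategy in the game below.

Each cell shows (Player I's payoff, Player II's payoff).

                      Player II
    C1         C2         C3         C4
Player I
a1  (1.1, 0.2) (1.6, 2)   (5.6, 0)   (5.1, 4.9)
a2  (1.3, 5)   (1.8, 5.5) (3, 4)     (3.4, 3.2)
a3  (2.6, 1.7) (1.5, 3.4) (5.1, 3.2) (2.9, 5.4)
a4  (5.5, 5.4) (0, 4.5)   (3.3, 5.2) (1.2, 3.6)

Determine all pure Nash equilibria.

The pure Nash equilibria are (a1, C4), (a2, C2), (a4, C1).

Player I against C1: payoffs 1.1, 1.3, 2.6, 5.5 → best response a4.
Player I against C2: payoffs 1.6, 1.8, 1.5, 0 → best response a2.
Player I against C3: payoffs 5.6, 3, 5.1, 3.3 → best response a1.
Player I against C4: payoffs 5.1, 3.4, 2.9, 1.2 → best response a1.
Player II against a1: payoffs 0.2, 2, 0, 4.9 → best response C4.
Player II against a2: payoffs 5, 5.5, 4, 3.2 → best response C2.
Player II against a3: payoffs 1.7, 3.4, 3.2, 5.4 → best response C4.
Player II against a4: payoffs 5.4, 4.5, 5.2, 3.6 → best response C1.
Mutual best responses: (a1, C4); (a2, C2); (a4, C1).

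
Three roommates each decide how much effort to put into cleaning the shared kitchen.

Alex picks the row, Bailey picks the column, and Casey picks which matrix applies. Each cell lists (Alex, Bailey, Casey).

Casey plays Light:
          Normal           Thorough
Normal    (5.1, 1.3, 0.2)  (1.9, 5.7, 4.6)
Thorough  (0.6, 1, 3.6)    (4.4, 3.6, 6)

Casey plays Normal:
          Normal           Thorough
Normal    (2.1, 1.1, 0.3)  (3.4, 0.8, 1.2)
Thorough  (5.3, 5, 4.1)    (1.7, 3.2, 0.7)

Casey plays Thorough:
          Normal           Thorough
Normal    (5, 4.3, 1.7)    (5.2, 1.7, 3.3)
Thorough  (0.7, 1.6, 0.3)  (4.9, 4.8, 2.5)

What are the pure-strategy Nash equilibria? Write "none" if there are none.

(Normal, Normal, Thorough); (Thorough, Normal, Normal); (Thorough, Thorough, Light)

(Normal, Normal, Light): Bailey can switch to Thorough (1.3 → 5.7). Not NE.
(Normal, Normal, Normal): Alex can switch to Thorough (2.1 → 5.3). Not NE.
(Normal, Normal, Thorough): Alex gets 5, best alternative 0.7; Bailey gets 4.3, best alternative 1.7; Casey gets 1.7, best alternative 0.3. No profitable deviation — NE.
(Normal, Thorough, Light): Alex can switch to Thorough (1.9 → 4.4). Not NE.
(Normal, Thorough, Normal): Bailey can switch to Normal (0.8 → 1.1). Not NE.
(Normal, Thorough, Thorough): Bailey can switch to Normal (1.7 → 4.3). Not NE.
(Thorough, Normal, Light): Alex can switch to Normal (0.6 → 5.1). Not NE.
(Thorough, Normal, Normal): Alex gets 5.3, best alternative 2.1; Bailey gets 5, best alternative 3.2; Casey gets 4.1, best alternative 3.6. No profitable deviation — NE.
(Thorough, Normal, Thorough): Alex can switch to Normal (0.7 → 5). Not NE.
(Thorough, Thorough, Light): Alex gets 4.4, best alternative 1.9; Bailey gets 3.6, best alternative 1; Casey gets 6, best alternative 2.5. No profitable deviation — NE.
(Thorough, Thorough, Normal): Alex can switch to Normal (1.7 → 3.4). Not NE.
(Thorough, Thorough, Thorough): Alex can switch to Normal (4.9 → 5.2). Not NE.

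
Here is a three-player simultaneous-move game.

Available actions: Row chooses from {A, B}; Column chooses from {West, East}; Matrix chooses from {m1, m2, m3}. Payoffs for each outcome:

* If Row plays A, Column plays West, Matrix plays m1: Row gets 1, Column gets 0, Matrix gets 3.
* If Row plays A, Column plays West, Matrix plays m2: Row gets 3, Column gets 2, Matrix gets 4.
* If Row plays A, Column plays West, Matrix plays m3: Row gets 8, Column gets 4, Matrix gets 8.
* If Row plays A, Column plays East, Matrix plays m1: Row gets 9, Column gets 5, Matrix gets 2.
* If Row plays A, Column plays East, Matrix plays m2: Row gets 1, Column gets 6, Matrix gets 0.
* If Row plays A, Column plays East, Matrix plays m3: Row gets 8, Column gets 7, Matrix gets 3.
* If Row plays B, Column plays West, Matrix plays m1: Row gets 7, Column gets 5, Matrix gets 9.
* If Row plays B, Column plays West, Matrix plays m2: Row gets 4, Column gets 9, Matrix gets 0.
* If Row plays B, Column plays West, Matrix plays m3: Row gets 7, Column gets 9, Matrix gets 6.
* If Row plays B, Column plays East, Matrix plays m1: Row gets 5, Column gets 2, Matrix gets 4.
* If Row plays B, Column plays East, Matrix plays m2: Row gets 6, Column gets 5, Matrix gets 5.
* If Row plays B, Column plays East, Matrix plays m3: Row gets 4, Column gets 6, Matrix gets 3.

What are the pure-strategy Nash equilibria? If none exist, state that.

(A, West, m1): Row can switch to B (1 → 7). Not NE.
(A, West, m2): Row can switch to B (3 → 4). Not NE.
(A, West, m3): Column can switch to East (4 → 7). Not NE.
(A, East, m1): Matrix can switch to m3 (2 → 3). Not NE.
(A, East, m2): Row can switch to B (1 → 6). Not NE.
(A, East, m3): Row gets 8, best alternative 4; Column gets 7, best alternative 4; Matrix gets 3, best alternative 2. No profitable deviation — NE.
(B, West, m1): Row gets 7, best alternative 1; Column gets 5, best alternative 2; Matrix gets 9, best alternative 6. No profitable deviation — NE.
(B, West, m2): Matrix can switch to m1 (0 → 9). Not NE.
(The remaining 4 profiles each have a profitable deviation by the same check.)

The pure Nash equilibria are (A, East, m3) and (B, West, m1).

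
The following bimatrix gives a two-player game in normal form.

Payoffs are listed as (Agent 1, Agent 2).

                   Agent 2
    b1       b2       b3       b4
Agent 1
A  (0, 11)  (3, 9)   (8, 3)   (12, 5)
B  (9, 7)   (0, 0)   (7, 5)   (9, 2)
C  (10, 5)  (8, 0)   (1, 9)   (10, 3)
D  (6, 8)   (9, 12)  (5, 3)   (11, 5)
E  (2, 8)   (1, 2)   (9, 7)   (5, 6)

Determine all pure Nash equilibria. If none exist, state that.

Pure NE: (D, b2)

Agent 1 against b1: payoffs 0, 9, 10, 6, 2 → best response C.
Agent 1 against b2: payoffs 3, 0, 8, 9, 1 → best response D.
Agent 1 against b3: payoffs 8, 7, 1, 5, 9 → best response E.
Agent 1 against b4: payoffs 12, 9, 10, 11, 5 → best response A.
Agent 2 against A: payoffs 11, 9, 3, 5 → best response b1.
Agent 2 against B: payoffs 7, 0, 5, 2 → best response b1.
Agent 2 against C: payoffs 5, 0, 9, 3 → best response b3.
Agent 2 against D: payoffs 8, 12, 3, 5 → best response b2.
Agent 2 against E: payoffs 8, 2, 7, 6 → best response b1.
Mutual best responses: (D, b2).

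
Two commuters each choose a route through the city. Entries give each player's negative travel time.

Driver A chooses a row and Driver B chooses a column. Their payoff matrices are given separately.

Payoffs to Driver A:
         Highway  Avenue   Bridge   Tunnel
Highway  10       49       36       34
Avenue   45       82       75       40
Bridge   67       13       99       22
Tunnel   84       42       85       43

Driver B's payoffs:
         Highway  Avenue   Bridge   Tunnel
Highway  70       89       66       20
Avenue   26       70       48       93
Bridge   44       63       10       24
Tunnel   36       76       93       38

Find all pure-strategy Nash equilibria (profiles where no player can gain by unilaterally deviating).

Driver A against Highway: payoffs 10, 45, 67, 84 → best response Tunnel.
Driver A against Avenue: payoffs 49, 82, 13, 42 → best response Avenue.
Driver A against Bridge: payoffs 36, 75, 99, 85 → best response Bridge.
Driver A against Tunnel: payoffs 34, 40, 22, 43 → best response Tunnel.
Driver B against Highway: payoffs 70, 89, 66, 20 → best response Avenue.
Driver B against Avenue: payoffs 26, 70, 48, 93 → best response Tunnel.
Driver B against Bridge: payoffs 44, 63, 10, 24 → best response Avenue.
Driver B against Tunnel: payoffs 36, 76, 93, 38 → best response Bridge.
No profile is a mutual best response for all players.

none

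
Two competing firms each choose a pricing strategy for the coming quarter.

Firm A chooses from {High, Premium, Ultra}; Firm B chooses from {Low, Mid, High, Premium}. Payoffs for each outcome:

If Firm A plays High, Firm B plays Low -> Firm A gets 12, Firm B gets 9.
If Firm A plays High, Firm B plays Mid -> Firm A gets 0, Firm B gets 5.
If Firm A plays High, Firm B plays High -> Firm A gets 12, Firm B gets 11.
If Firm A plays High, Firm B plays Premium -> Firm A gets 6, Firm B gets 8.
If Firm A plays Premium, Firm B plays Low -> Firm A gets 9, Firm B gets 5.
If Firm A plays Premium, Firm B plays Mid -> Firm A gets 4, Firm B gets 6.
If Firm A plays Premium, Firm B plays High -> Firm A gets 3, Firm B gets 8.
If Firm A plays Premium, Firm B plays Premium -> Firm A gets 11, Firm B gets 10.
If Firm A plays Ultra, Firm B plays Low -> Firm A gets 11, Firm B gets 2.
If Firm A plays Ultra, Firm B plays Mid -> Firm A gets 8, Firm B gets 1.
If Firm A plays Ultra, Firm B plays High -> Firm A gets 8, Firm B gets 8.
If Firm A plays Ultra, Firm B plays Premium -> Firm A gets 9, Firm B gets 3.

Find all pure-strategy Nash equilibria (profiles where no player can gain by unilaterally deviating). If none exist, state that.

Firm A against Low: payoffs 12, 9, 11 → best response High.
Firm A against Mid: payoffs 0, 4, 8 → best response Ultra.
Firm A against High: payoffs 12, 3, 8 → best response High.
Firm A against Premium: payoffs 6, 11, 9 → best response Premium.
Firm B against High: payoffs 9, 5, 11, 8 → best response High.
Firm B against Premium: payoffs 5, 6, 8, 10 → best response Premium.
Firm B against Ultra: payoffs 2, 1, 8, 3 → best response High.
Mutual best responses: (High, High); (Premium, Premium).

Pure-strategy Nash equilibria: (High, High) and (Premium, Premium)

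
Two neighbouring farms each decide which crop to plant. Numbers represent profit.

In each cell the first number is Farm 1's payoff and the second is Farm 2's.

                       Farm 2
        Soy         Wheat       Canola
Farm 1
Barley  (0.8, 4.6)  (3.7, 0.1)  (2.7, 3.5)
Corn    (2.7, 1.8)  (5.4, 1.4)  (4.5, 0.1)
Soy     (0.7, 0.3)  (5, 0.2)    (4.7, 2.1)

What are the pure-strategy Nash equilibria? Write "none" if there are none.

Pure-strategy Nash equilibria: (Corn, Soy); (Soy, Canola)

(Barley, Soy): Farm 1 can switch to Corn (0.8 → 2.7). Not NE.
(Barley, Wheat): Farm 1 can switch to Corn (3.7 → 5.4). Not NE.
(Barley, Canola): Farm 1 can switch to Corn (2.7 → 4.5). Not NE.
(Corn, Soy): Farm 1 gets 2.7, best alternative 0.8; Farm 2 gets 1.8, best alternative 1.4. No profitable deviation — NE.
(Corn, Wheat): Farm 2 can switch to Soy (1.4 → 1.8). Not NE.
(Corn, Canola): Farm 1 can switch to Soy (4.5 → 4.7). Not NE.
(Soy, Soy): Farm 1 can switch to Barley (0.7 → 0.8). Not NE.
(Soy, Canola): Farm 1 gets 4.7, best alternative 4.5; Farm 2 gets 2.1, best alternative 0.3. No profitable deviation — NE.
(The remaining 1 profile has a profitable deviation by the same check.)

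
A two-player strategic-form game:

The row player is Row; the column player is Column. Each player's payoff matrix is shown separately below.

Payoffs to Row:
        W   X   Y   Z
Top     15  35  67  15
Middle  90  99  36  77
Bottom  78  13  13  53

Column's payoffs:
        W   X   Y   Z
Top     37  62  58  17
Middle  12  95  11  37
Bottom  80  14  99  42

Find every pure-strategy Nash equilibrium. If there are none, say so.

Row against W: payoffs 15, 90, 78 → best response Middle.
Row against X: payoffs 35, 99, 13 → best response Middle.
Row against Y: payoffs 67, 36, 13 → best response Top.
Row against Z: payoffs 15, 77, 53 → best response Middle.
Column against Top: payoffs 37, 62, 58, 17 → best response X.
Column against Middle: payoffs 12, 95, 11, 37 → best response X.
Column against Bottom: payoffs 80, 14, 99, 42 → best response Y.
Mutual best responses: (Middle, X).

The unique pure-strategy Nash equilibrium is (Middle, X).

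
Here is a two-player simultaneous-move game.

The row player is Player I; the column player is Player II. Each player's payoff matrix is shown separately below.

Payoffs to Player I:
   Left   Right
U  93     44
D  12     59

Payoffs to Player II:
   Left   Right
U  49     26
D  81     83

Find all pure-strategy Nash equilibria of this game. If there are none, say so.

Mark each player's best response to every combination of opponents' strategies; a profile where every player is best-responding is a pure Nash equilibrium.
Player I against Left: payoffs 93, 12 → best response U.
Player I against Right: payoffs 44, 59 → best response D.
Player II against U: payoffs 49, 26 → best response Left.
Player II against D: payoffs 81, 83 → best response Right.
Mutual best responses: (U, Left); (D, Right).

Pure-strategy Nash equilibria: (U, Left); (D, Right)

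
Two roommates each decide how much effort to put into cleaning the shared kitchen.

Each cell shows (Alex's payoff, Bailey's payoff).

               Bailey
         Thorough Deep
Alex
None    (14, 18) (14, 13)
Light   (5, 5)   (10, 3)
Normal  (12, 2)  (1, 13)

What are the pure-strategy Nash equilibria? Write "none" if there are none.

(None, Thorough)

For each player, find the best response to each opponent profile; mutual best responses are the pure NE.
Alex against Thorough: payoffs 14, 5, 12 → best response None.
Alex against Deep: payoffs 14, 10, 1 → best response None.
Bailey against None: payoffs 18, 13 → best response Thorough.
Bailey against Light: payoffs 5, 3 → best response Thorough.
Bailey against Normal: payoffs 2, 13 → best response Deep.
Mutual best responses: (None, Thorough).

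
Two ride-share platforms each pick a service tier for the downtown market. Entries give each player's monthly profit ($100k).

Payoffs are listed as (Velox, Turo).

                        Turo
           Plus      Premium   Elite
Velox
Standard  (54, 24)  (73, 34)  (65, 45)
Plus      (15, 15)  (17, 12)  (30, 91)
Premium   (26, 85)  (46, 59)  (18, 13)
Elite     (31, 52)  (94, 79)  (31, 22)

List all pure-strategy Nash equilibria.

Velox against Plus: payoffs 54, 15, 26, 31 → best response Standard.
Velox against Premium: payoffs 73, 17, 46, 94 → best response Elite.
Velox against Elite: payoffs 65, 30, 18, 31 → best response Standard.
Turo against Standard: payoffs 24, 34, 45 → best response Elite.
Turo against Plus: payoffs 15, 12, 91 → best response Elite.
Turo against Premium: payoffs 85, 59, 13 → best response Plus.
Turo against Elite: payoffs 52, 79, 22 → best response Premium.
Mutual best responses: (Standard, Elite); (Elite, Premium).

(Standard, Elite) and (Elite, Premium)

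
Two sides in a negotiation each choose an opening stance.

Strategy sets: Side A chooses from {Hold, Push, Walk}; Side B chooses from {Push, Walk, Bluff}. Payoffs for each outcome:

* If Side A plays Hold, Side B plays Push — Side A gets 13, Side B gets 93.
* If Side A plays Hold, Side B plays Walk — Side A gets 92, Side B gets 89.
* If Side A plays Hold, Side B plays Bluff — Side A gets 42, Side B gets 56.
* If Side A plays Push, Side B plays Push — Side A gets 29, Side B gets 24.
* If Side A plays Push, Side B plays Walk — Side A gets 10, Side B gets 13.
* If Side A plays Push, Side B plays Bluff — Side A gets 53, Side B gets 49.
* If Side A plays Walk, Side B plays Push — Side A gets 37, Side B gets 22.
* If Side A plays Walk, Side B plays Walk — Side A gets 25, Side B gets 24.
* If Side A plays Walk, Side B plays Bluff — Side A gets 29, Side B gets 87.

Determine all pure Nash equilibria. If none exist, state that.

Side A against Push: payoffs 13, 29, 37 → best response Walk.
Side A against Walk: payoffs 92, 10, 25 → best response Hold.
Side A against Bluff: payoffs 42, 53, 29 → best response Push.
Side B against Hold: payoffs 93, 89, 56 → best response Push.
Side B against Push: payoffs 24, 13, 49 → best response Bluff.
Side B against Walk: payoffs 22, 24, 87 → best response Bluff.
Mutual best responses: (Push, Bluff).

Pure NE: (Push, Bluff)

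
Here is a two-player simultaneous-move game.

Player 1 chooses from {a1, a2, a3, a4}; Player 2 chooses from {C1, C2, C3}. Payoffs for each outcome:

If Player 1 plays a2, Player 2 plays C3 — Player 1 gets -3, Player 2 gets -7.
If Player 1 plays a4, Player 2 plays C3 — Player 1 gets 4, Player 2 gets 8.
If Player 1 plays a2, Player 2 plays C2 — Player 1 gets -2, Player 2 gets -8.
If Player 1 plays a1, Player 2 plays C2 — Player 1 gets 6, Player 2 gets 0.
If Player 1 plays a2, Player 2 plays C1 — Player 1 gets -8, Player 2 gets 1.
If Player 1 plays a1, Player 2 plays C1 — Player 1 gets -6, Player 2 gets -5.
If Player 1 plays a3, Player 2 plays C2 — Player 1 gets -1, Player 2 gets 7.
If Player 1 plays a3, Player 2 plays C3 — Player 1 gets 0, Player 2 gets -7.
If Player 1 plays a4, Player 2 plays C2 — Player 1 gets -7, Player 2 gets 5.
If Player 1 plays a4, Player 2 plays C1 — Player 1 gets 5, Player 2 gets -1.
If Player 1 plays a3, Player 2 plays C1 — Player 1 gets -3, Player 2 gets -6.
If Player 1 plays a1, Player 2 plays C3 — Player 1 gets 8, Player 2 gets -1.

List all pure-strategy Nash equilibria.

The unique pure-strategy Nash equilibrium is (a1, C2).

Player 1 against C1: payoffs -6, -8, -3, 5 → best response a4.
Player 1 against C2: payoffs 6, -2, -1, -7 → best response a1.
Player 1 against C3: payoffs 8, -3, 0, 4 → best response a1.
Player 2 against a1: payoffs -5, 0, -1 → best response C2.
Player 2 against a2: payoffs 1, -8, -7 → best response C1.
Player 2 against a3: payoffs -6, 7, -7 → best response C2.
Player 2 against a4: payoffs -1, 5, 8 → best response C3.
Mutual best responses: (a1, C2).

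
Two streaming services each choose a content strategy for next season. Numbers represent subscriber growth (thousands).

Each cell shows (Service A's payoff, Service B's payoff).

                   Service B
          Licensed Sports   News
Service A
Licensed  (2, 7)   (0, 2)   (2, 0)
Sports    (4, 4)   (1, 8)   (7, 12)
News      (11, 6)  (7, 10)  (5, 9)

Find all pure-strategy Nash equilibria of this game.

(Sports, News); (News, Sports)

Service A against Licensed: payoffs 2, 4, 11 → best response News.
Service A against Sports: payoffs 0, 1, 7 → best response News.
Service A against News: payoffs 2, 7, 5 → best response Sports.
Service B against Licensed: payoffs 7, 2, 0 → best response Licensed.
Service B against Sports: payoffs 4, 8, 12 → best response News.
Service B against News: payoffs 6, 10, 9 → best response Sports.
Mutual best responses: (Sports, News); (News, Sports).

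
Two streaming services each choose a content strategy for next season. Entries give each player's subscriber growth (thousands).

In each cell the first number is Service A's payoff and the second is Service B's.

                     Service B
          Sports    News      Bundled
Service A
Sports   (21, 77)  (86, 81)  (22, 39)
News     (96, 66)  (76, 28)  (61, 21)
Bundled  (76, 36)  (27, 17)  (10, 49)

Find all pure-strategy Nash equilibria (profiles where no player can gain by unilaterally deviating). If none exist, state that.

For each player, find the best response to each opponent profile; mutual best responses are the pure NE.
Service A against Sports: payoffs 21, 96, 76 → best response News.
Service A against News: payoffs 86, 76, 27 → best response Sports.
Service A against Bundled: payoffs 22, 61, 10 → best response News.
Service B against Sports: payoffs 77, 81, 39 → best response News.
Service B against News: payoffs 66, 28, 21 → best response Sports.
Service B against Bundled: payoffs 36, 17, 49 → best response Bundled.
Mutual best responses: (Sports, News); (News, Sports).

The pure Nash equilibria are (Sports, News); (News, Sports).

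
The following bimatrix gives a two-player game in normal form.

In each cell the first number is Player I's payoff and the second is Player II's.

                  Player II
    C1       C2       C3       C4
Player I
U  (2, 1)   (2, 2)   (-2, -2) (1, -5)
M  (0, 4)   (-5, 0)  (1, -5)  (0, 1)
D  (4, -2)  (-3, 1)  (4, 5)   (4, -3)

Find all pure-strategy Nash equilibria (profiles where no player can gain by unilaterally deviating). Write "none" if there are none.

Player I against C1: payoffs 2, 0, 4 → best response D.
Player I against C2: payoffs 2, -5, -3 → best response U.
Player I against C3: payoffs -2, 1, 4 → best response D.
Player I against C4: payoffs 1, 0, 4 → best response D.
Player II against U: payoffs 1, 2, -2, -5 → best response C2.
Player II against M: payoffs 4, 0, -5, 1 → best response C1.
Player II against D: payoffs -2, 1, 5, -3 → best response C3.
Mutual best responses: (U, C2); (D, C3).

Pure-strategy Nash equilibria: (U, C2), (D, C3)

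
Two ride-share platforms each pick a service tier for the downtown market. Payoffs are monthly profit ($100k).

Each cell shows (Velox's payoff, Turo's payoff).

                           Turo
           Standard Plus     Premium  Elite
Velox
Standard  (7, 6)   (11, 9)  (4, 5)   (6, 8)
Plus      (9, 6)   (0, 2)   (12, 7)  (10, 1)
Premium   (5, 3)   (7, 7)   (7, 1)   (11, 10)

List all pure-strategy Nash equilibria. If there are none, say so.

(Standard, Plus), (Plus, Premium), (Premium, Elite)

(Standard, Standard): Velox can switch to Plus (7 → 9). Not NE.
(Standard, Plus): Velox gets 11, best alternative 7; Turo gets 9, best alternative 8. No profitable deviation — NE.
(Standard, Premium): Velox can switch to Plus (4 → 12). Not NE.
(Standard, Elite): Velox can switch to Plus (6 → 10). Not NE.
(Plus, Standard): Turo can switch to Premium (6 → 7). Not NE.
(Plus, Plus): Velox can switch to Standard (0 → 11). Not NE.
(Plus, Premium): Velox gets 12, best alternative 7; Turo gets 7, best alternative 6. No profitable deviation — NE.
(Plus, Elite): Velox can switch to Premium (10 → 11). Not NE.
(Premium, Elite): Velox gets 11, best alternative 10; Turo gets 10, best alternative 7. No profitable deviation — NE.
(The remaining 3 profiles each have a profitable deviation by the same check.)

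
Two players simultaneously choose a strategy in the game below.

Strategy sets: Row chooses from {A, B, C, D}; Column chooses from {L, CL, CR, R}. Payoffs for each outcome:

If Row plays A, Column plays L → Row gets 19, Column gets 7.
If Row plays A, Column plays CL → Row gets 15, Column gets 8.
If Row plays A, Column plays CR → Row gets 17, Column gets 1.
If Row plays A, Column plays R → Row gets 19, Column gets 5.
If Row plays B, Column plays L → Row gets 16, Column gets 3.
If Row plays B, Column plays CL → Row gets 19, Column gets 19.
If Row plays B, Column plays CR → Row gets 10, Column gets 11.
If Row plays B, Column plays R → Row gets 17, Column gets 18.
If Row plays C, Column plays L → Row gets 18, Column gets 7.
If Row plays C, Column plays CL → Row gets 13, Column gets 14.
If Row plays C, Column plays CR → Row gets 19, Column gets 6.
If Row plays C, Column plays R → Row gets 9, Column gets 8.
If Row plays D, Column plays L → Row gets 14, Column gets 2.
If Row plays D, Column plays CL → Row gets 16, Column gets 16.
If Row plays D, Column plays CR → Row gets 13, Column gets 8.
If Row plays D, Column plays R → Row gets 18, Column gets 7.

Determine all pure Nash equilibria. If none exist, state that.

Pure NE: (B, CL)

Row against L: payoffs 19, 16, 18, 14 → best response A.
Row against CL: payoffs 15, 19, 13, 16 → best response B.
Row against CR: payoffs 17, 10, 19, 13 → best response C.
Row against R: payoffs 19, 17, 9, 18 → best response A.
Column against A: payoffs 7, 8, 1, 5 → best response CL.
Column against B: payoffs 3, 19, 11, 18 → best response CL.
Column against C: payoffs 7, 14, 6, 8 → best response CL.
Column against D: payoffs 2, 16, 8, 7 → best response CL.
Mutual best responses: (B, CL).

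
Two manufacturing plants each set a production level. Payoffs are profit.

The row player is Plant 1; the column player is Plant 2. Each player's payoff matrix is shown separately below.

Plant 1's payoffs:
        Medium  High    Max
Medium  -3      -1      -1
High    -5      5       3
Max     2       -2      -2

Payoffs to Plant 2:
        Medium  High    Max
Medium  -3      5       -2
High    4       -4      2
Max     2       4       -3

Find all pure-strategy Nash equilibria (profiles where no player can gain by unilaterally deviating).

This game has no pure Nash equilibrium.

Plant 1 against Medium: payoffs -3, -5, 2 → best response Max.
Plant 1 against High: payoffs -1, 5, -2 → best response High.
Plant 1 against Max: payoffs -1, 3, -2 → best response High.
Plant 2 against Medium: payoffs -3, 5, -2 → best response High.
Plant 2 against High: payoffs 4, -4, 2 → best response Medium.
Plant 2 against Max: payoffs 2, 4, -3 → best response High.
No profile is a mutual best response for all players.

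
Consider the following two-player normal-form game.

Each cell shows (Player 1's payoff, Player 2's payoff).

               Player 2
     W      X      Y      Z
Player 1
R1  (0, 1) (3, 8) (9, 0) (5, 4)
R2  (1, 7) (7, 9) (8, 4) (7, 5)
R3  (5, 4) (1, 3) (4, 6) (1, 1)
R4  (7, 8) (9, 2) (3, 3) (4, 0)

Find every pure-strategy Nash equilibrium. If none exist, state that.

For each strategy profile, look for a profitable unilateral deviation.
(R1, W): Player 1 can switch to R2 (0 → 1). Not NE.
(R1, X): Player 1 can switch to R2 (3 → 7). Not NE.
(R1, Y): Player 2 can switch to W (0 → 1). Not NE.
(R1, Z): Player 1 can switch to R2 (5 → 7). Not NE.
(R2, W): Player 1 can switch to R3 (1 → 5). Not NE.
(R2, X): Player 1 can switch to R4 (7 → 9). Not NE.
(R2, Y): Player 1 can switch to R1 (8 → 9). Not NE.
(R2, Z): Player 2 can switch to W (5 → 7). Not NE.
(R3, W): Player 1 can switch to R4 (5 → 7). Not NE.
(R3, X): Player 1 can switch to R1 (1 → 3). Not NE.
(R4, W): Player 1 gets 7, best alternative 5; Player 2 gets 8, best alternative 3. No profitable deviation — NE.
(The remaining 5 profiles each have a profitable deviation by the same check.)

Pure NE: (R4, W)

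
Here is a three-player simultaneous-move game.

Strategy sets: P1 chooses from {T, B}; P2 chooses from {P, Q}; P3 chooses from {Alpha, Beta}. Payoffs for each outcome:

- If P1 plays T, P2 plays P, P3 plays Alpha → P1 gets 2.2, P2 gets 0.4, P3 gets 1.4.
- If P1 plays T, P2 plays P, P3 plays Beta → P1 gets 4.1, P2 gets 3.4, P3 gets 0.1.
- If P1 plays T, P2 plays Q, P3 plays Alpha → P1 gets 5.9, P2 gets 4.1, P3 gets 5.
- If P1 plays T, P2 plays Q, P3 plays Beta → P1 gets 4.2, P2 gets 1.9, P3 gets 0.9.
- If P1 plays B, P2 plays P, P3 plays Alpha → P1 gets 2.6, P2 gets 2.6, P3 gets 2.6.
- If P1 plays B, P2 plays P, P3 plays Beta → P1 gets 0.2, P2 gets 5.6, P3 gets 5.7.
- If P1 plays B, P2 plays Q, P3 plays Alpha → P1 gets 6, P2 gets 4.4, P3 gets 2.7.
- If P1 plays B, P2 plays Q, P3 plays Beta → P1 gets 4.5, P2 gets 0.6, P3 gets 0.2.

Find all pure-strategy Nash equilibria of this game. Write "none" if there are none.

P1 against (P, Alpha): payoffs 2.2, 2.6 → best response B.
P1 against (P, Beta): payoffs 4.1, 0.2 → best response T.
P1 against (Q, Alpha): payoffs 5.9, 6 → best response B.
P1 against (Q, Beta): payoffs 4.2, 4.5 → best response B.
P2 against (T, Alpha): payoffs 0.4, 4.1 → best response Q.
P2 against (T, Beta): payoffs 3.4, 1.9 → best response P.
P2 against (B, Alpha): payoffs 2.6, 4.4 → best response Q.
P2 against (B, Beta): payoffs 5.6, 0.6 → best response P.
P3 against (T, P): payoffs 1.4, 0.1 → best response Alpha.
P3 against (T, Q): payoffs 5, 0.9 → best response Alpha.
P3 against (B, P): payoffs 2.6, 5.7 → best response Beta.
P3 against (B, Q): payoffs 2.7, 0.2 → best response Alpha.
Mutual best responses: (B, Q, Alpha).

(B, Q, Alpha)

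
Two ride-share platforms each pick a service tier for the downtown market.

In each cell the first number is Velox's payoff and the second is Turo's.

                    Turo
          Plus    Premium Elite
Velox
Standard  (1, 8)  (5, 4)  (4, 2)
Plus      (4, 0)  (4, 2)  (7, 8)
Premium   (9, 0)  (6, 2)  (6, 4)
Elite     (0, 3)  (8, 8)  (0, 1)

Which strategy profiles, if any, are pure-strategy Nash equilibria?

(Plus, Elite), (Elite, Premium)

Mark each player's best response to every combination of opponents' strategies; a profile where every player is best-responding is a pure Nash equilibrium.
Velox against Plus: payoffs 1, 4, 9, 0 → best response Premium.
Velox against Premium: payoffs 5, 4, 6, 8 → best response Elite.
Velox against Elite: payoffs 4, 7, 6, 0 → best response Plus.
Turo against Standard: payoffs 8, 4, 2 → best response Plus.
Turo against Plus: payoffs 0, 2, 8 → best response Elite.
Turo against Premium: payoffs 0, 2, 4 → best response Elite.
Turo against Elite: payoffs 3, 8, 1 → best response Premium.
Mutual best responses: (Plus, Elite); (Elite, Premium).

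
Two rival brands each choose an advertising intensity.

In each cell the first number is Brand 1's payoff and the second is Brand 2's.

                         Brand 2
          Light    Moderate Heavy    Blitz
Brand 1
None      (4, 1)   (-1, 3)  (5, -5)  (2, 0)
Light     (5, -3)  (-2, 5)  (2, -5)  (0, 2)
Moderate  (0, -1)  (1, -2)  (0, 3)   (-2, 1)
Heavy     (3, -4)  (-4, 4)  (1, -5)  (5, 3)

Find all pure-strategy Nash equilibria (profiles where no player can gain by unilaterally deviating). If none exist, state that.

(None, Light): Brand 1 can switch to Light (4 → 5). Not NE.
(None, Moderate): Brand 1 can switch to Moderate (-1 → 1). Not NE.
(None, Heavy): Brand 2 can switch to Light (-5 → 1). Not NE.
(None, Blitz): Brand 1 can switch to Heavy (2 → 5). Not NE.
(Light, Light): Brand 2 can switch to Moderate (-3 → 5). Not NE.
(Light, Moderate): Brand 1 can switch to None (-2 → -1). Not NE.
(Light, Heavy): Brand 1 can switch to None (2 → 5). Not NE.
(Light, Blitz): Brand 1 can switch to None (0 → 2). Not NE.
(The remaining 8 profiles each have a profitable deviation by the same check.)

none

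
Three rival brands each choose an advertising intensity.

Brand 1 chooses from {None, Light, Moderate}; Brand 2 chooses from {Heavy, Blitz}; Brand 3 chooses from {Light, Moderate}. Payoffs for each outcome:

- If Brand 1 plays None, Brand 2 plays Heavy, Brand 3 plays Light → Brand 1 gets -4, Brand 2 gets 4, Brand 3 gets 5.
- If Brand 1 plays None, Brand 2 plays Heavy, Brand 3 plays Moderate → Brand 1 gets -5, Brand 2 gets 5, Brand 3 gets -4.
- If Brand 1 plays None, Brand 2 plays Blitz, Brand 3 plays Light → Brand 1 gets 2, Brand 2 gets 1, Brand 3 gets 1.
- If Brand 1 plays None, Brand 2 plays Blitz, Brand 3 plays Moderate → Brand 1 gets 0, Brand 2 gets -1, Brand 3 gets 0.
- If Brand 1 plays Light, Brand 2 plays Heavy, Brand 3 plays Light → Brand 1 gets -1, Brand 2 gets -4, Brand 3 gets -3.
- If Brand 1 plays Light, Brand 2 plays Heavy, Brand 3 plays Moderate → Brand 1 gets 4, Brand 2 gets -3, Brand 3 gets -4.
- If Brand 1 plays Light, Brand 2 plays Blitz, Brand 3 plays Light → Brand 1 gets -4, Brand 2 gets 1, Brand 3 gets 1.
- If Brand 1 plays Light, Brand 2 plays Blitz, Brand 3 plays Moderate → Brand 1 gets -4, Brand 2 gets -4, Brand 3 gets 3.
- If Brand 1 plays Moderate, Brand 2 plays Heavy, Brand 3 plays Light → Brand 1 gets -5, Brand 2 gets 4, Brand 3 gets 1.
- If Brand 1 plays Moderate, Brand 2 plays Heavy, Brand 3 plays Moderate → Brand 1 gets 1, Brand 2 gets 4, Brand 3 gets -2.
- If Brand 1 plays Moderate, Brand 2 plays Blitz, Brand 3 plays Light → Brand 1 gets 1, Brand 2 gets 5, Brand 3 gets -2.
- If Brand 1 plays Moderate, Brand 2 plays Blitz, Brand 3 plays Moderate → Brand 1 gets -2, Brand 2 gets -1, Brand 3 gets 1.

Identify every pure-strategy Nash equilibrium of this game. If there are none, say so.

No pure-strategy Nash equilibrium.

For each player, find the best response to each opponent profile; mutual best responses are the pure NE.
Brand 1 against (Heavy, Light): payoffs -4, -1, -5 → best response Light.
Brand 1 against (Heavy, Moderate): payoffs -5, 4, 1 → best response Light.
Brand 1 against (Blitz, Light): payoffs 2, -4, 1 → best response None.
Brand 1 against (Blitz, Moderate): payoffs 0, -4, -2 → best response None.
Brand 2 against (None, Light): payoffs 4, 1 → best response Heavy.
Brand 2 against (None, Moderate): payoffs 5, -1 → best response Heavy.
Brand 2 against (Light, Light): payoffs -4, 1 → best response Blitz.
Brand 2 against (Light, Moderate): payoffs -3, -4 → best response Heavy.
Brand 2 against (Moderate, Light): payoffs 4, 5 → best response Blitz.
Brand 2 against (Moderate, Moderate): payoffs 4, -1 → best response Heavy.
Brand 3 against (None, Heavy): payoffs 5, -4 → best response Light.
Brand 3 against (None, Blitz): payoffs 1, 0 → best response Light.
Brand 3 against (Light, Heavy): payoffs -3, -4 → best response Light.
Brand 3 against (Light, Blitz): payoffs 1, 3 → best response Moderate.
Brand 3 against (Moderate, Heavy): payoffs 1, -2 → best response Light.
Brand 3 against (Moderate, Blitz): payoffs -2, 1 → best response Moderate.
No profile is a mutual best response for all players.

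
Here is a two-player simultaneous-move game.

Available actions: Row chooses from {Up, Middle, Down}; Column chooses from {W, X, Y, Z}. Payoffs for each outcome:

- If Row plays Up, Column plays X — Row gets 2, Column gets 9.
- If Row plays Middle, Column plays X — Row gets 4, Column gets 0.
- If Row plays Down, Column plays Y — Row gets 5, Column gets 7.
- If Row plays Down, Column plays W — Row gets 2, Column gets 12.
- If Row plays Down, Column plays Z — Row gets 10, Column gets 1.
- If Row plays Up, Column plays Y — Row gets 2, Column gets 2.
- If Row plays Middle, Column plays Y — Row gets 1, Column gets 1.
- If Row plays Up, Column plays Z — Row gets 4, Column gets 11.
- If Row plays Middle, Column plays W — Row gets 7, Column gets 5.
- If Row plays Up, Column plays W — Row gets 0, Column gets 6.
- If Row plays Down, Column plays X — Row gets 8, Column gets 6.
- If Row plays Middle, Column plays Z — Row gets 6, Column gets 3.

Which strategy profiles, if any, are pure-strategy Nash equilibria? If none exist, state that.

(Middle, W)

For each strategy profile, look for a profitable unilateral deviation.
(Up, W): Row can switch to Middle (0 → 7). Not NE.
(Up, X): Row can switch to Middle (2 → 4). Not NE.
(Up, Y): Row can switch to Down (2 → 5). Not NE.
(Up, Z): Row can switch to Middle (4 → 6). Not NE.
(Middle, W): Row gets 7, best alternative 2; Column gets 5, best alternative 3. No profitable deviation — NE.
(Middle, X): Row can switch to Down (4 → 8). Not NE.
(Middle, Y): Row can switch to Up (1 → 2). Not NE.
(Middle, Z): Row can switch to Down (6 → 10). Not NE.
(Down, W): Row can switch to Middle (2 → 7). Not NE.
(The remaining 3 profiles each have a profitable deviation by the same check.)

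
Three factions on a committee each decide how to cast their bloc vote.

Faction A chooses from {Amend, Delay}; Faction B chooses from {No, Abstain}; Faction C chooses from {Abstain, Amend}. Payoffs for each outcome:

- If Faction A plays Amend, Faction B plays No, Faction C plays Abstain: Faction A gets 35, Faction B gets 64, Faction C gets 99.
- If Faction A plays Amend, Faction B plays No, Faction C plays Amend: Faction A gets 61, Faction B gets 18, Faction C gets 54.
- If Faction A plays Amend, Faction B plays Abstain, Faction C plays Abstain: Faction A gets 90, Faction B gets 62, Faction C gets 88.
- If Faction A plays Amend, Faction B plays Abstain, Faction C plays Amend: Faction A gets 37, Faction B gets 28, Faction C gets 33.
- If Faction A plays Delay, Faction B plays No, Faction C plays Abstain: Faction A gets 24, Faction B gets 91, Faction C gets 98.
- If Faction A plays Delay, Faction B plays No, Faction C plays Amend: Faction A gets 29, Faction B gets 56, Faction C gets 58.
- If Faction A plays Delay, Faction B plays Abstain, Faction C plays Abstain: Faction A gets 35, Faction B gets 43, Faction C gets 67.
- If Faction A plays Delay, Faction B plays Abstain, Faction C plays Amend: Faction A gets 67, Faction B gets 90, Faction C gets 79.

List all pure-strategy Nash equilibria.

For each strategy profile, look for a profitable unilateral deviation.
(Amend, No, Abstain): Faction A gets 35, best alternative 24; Faction B gets 64, best alternative 62; Faction C gets 99, best alternative 54. No profitable deviation — NE.
(Amend, No, Amend): Faction B can switch to Abstain (18 → 28). Not NE.
(Amend, Abstain, Abstain): Faction B can switch to No (62 → 64). Not NE.
(Amend, Abstain, Amend): Faction A can switch to Delay (37 → 67). Not NE.
(Delay, No, Abstain): Faction A can switch to Amend (24 → 35). Not NE.
(Delay, No, Amend): Faction A can switch to Amend (29 → 61). Not NE.
(Delay, Abstain, Abstain): Faction A can switch to Amend (35 → 90). Not NE.
(Delay, Abstain, Amend): Faction A gets 67, best alternative 37; Faction B gets 90, best alternative 56; Faction C gets 79, best alternative 67. No profitable deviation — NE.

Pure-strategy Nash equilibria: (Amend, No, Abstain), (Delay, Abstain, Amend)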